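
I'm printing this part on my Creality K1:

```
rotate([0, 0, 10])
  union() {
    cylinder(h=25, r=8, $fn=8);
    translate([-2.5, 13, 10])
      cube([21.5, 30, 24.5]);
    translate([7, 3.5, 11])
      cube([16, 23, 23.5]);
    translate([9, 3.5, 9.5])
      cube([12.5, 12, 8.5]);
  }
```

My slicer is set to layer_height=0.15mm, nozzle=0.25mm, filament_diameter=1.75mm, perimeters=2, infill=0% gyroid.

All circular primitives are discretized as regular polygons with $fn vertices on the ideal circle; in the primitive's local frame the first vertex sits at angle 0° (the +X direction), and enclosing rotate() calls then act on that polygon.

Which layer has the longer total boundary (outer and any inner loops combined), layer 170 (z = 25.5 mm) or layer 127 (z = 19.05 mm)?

layer 127 (z = 19.05 mm)

Layer 170 (z = 25.5): the cylinder is not intersected at this z (z outside [0, 25]); the cube at (-2.5, 13) is present — its section is the full 21.5×30 rectangle (perimeter 103.00 mm); the cube at (7, 3.5) (footprint 16×23) is included at this height (perimeter 78.00 mm); the cube at (9, 3.5) does not reach this height (z outside [9.5, 18]); Combining (union): the regions partially overlap (shared area 162.00 mm²), so the edge portions inside another operand are dropped and the merged outline is re-measured after clipping — boundary = 130.00 mm; (rotated 10° about Z; rotation is an isometry so areas/perimeters/island counts are preserved). So its perimeter = 130.00 mm. Layer 127 (z = 19.05): the r=8 cylinder contributes a regular 8-gon of circumradius 8 (perimeter = 2·8·8.000·sin(180°/8) = 48.98 mm); the 21.5×30 cube at (-2.5, 13) contributes its full rectangle (perimeter 103.00 mm); the 16×23 cube at (7, 3.5) contributes its full rectangle (perimeter 78.00 mm); the cube at (9, 3.5) does not reach this height (z outside [9.5, 18]); Combining (union): the regions partially overlap (shared area 162.00 mm²), so the edge portions inside another operand are dropped and the merged outline is re-measured after clipping — boundary = 178.98 mm; (whole slice rotated 10° about Z — lengths, areas and connectivity unchanged). So its perimeter = 178.98 mm. Layer 127 is larger (178.98 vs 130.00 mm).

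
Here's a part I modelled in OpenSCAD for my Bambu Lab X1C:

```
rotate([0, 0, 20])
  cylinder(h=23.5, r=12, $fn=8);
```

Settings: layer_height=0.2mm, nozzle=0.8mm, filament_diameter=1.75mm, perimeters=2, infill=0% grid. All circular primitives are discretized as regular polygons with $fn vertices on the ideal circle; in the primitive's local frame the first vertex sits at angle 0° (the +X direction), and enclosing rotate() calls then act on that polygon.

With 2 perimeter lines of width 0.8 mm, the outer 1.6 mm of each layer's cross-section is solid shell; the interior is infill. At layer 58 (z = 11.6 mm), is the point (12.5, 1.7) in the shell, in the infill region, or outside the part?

At z = 11.6 mm: the r=12 cylinder gives a regular 8-gon of circumradius 12 (constant along its height); (rotated 20° about Z; rotation is an isometry so areas/perimeters/island counts are preserved). Overall, the cross-section is a single solid region. Undo the 20° rotation: the query point maps to (12.328, -2.678) in the un-rotated model frame. The nearest boundary edge runs (8.49, -8.49)→(12.00, 0.00); distance from the point to it = 1.33 mm. The point is not inside any of the regions above, so it lies outside the cross-section (1.33 mm from the nearest boundary).

outside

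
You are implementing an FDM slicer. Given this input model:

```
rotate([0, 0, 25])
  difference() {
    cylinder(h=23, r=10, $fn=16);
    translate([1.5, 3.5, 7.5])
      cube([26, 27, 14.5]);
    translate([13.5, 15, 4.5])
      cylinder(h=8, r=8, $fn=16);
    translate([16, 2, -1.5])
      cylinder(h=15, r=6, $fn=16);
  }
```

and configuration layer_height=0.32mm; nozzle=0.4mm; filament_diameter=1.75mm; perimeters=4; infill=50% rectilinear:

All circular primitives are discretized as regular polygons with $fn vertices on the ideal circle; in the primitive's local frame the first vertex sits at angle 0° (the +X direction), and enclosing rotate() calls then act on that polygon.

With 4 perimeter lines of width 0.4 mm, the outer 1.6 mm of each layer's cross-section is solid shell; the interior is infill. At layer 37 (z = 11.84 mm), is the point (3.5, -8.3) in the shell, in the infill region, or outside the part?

shell

At z = 11.84 mm: the r=10 cylinder contributes a regular 16-gon of circumradius 10; the cube at (1.5, 3.5) (footprint 26×27) is included at this height; the r=8 cylinder at (13.5, 15) gives a regular 16-gon of circumradius 8 (constant along its height); the cylinder at (16, 2): section is a regular 16-gon, circumradius r=6; Taking the first minus the rest: starting from the r=10 cylinder, the 26×27 cube at (1.5, 3.5) partially overlaps it — only the 33.23 mm² overlap (of its 702.00 mm²) is removed, clipping the outline; the r=8 cylinder at (13.5, 15) misses the remaining region (no effect); the r=6 cylinder at (16, 2) misses the remaining region (no effect) — 1 connected region; (whole slice rotated 25° about Z — lengths, areas and connectivity unchanged). Overall, the cross-section is a single solid region. Undo the 25° rotation: the query point maps to (-0.336, -9.002) in the un-rotated model frame. The nearest boundary edge runs (-0.00, -10.00)→(-3.83, -9.24); distance from the point to it = 0.91 mm. The point is inside the cross-section, 0.91 mm from the nearest boundary — within the 1.6 mm shell band (4 × 0.4).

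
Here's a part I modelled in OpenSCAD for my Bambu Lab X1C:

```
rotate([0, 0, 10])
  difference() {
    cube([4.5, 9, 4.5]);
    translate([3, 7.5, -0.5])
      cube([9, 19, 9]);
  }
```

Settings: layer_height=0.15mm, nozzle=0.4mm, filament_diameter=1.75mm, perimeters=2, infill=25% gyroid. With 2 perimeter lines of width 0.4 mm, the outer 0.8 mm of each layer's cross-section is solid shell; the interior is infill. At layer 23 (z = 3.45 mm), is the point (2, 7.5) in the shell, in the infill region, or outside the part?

At z = 3.45 mm: the cube is present — its section is the full 4.5×9 rectangle; the cube at (3, 7.5) is present — its section is the full 9×19 rectangle; Taking the first minus the rest: starting from the 4.5×9 cube, the 9×19 cube at (3, 7.5) partially overlaps it — only the 2.25 mm² overlap (of its 171.00 mm²) is removed, clipping the outline — 1 connected region; (rotated 10° about Z; rotation is an isometry so areas/perimeters/island counts are preserved). Overall, the cross-section is a single solid region. Undo the 10° rotation: the query point maps to (3.272, 7.039) in the un-rotated model frame. The nearest boundary edge runs (3.00, 7.50)→(4.50, 7.50); distance from the point to it = 0.46 mm. The point is inside the cross-section, 0.46 mm from the nearest boundary — within the 0.8 mm shell band (2 × 0.4).

shell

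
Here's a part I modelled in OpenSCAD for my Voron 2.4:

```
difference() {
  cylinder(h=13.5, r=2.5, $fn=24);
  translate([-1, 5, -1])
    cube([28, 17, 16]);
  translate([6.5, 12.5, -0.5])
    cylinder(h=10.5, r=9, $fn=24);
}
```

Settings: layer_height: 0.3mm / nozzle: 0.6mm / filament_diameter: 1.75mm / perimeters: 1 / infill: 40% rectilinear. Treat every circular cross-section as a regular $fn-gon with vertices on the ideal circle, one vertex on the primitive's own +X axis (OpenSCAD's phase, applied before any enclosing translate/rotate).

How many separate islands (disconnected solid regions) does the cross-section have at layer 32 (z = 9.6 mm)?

1

At z = 9.6 mm: the r=2.5 cylinder gives a regular 24-gon of circumradius 2.5 (constant along its height); the 28×17 cube at (-1, 5) contributes its full rectangle; the cylinder at (6.5, 12.5): section is a regular 24-gon, circumradius r=9; Taking the first minus the rest: starting from the r=2.5 cylinder, the 28×17 cube at (-1, 5) misses the remaining region (no effect); the r=9 cylinder at (6.5, 12.5) misses the remaining region (no effect) — 1 connected region. Overall, the cross-section is a single solid region. Island count = 1.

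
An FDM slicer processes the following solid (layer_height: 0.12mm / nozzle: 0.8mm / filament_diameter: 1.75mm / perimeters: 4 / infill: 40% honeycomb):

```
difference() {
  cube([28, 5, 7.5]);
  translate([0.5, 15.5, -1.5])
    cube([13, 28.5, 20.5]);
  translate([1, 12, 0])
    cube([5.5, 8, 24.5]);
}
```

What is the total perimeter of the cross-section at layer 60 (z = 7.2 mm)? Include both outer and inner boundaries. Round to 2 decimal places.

At z = 7.2 mm: the 28×5 cube contributes its full rectangle (perimeter 66.00 mm); the cube at (0.5, 15.5) is present — its section is the full 13×28.5 rectangle (perimeter 83.00 mm); the cube at (1, 12) is present — its section is the full 5.5×8 rectangle (perimeter 27.00 mm); Taking the first minus the rest: starting from the 28×5 cube, the 13×28.5 cube at (0.5, 15.5) misses the remaining region (no effect); the 5.5×8 cube at (1, 12) misses the remaining region (no effect) — boundary = 66.00 mm. Overall, the cross-section is a single solid region. Total boundary length (outer) = 66.00 mm.

66.00 mm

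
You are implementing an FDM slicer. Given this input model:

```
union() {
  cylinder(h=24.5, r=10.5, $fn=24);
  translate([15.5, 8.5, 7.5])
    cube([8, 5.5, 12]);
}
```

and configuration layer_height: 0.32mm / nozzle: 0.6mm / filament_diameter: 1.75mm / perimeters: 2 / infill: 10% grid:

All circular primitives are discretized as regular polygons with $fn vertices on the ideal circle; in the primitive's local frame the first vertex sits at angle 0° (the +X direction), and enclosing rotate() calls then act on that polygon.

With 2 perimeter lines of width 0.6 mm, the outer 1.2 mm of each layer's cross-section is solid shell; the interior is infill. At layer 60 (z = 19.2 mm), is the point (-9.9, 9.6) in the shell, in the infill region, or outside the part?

At z = 19.2 mm: the cylinder: section is a regular 24-gon, circumradius r=10.5; the cube at (15.5, 8.5) (footprint 8×5.5) is included at this height; Taking the union: the 2 present regions are separate (no shared area or edge), so areas and boundary lengths simply add and each stays a separate island — 2 connected regions. Overall, the cross-section has 2 separate islands. The nearest boundary edge runs (-9.09, 5.25)→(-7.42, 7.42); distance from the point to it = 3.30 mm. The point is not inside any of the regions above, so it lies outside the cross-section (3.30 mm from the nearest boundary).

outside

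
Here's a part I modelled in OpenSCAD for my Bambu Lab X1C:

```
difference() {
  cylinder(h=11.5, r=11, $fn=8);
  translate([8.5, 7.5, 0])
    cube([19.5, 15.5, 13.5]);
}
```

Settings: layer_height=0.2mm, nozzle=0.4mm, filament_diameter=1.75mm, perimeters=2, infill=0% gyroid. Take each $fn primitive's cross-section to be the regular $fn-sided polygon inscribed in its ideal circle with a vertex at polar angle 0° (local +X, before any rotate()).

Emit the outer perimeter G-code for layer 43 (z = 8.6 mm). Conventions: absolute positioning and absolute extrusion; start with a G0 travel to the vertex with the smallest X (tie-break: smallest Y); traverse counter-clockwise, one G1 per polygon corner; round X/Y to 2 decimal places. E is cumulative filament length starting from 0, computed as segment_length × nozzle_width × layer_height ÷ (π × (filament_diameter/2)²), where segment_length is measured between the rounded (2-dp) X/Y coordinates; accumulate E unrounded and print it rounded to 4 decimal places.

At z = 8.6 mm: the cylinder: section is a regular 8-gon, circumradius r=11; the cube at (8.5, 7.5) (footprint 19.5×15.5) is included at this height; Taking the first minus the rest: starting from the r=11 cylinder, the 19.5×15.5 cube at (8.5, 7.5) misses the remaining region (no effect) — 1 connected region. The outline is a single polygon with 8 vertices. Extrusion per mm of travel: 0.4 × 0.2 / (π × 0.875²) = 0.033260. Accumulating E over each segment gives final E = 2.2404.

G0 X-11.00 Y0.00 Z8.60
G1 X-7.78 Y-7.78 E0.2801
G1 X0.00 Y-11.00 E0.5601
G1 X7.78 Y-7.78 E0.8402
G1 X11.00 Y0.00 E1.1202
G1 X7.78 Y7.78 E1.4003
G1 X0.00 Y11.00 E1.6803
G1 X-7.78 Y7.78 E1.9604
G1 X-11.00 Y0.00 E2.2404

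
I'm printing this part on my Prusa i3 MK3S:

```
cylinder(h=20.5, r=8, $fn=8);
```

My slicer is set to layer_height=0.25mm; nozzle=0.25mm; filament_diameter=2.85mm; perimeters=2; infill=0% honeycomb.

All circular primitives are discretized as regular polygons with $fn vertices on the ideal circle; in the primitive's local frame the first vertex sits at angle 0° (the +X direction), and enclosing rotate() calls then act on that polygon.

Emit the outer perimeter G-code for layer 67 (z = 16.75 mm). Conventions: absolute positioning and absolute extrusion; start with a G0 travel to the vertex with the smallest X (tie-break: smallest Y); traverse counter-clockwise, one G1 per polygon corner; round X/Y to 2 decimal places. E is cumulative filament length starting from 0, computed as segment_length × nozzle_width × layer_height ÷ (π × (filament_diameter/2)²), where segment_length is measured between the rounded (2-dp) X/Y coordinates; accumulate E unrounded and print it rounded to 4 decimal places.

At z = 16.75 mm: the r=8 cylinder gives a regular 8-gon of circumradius 8 (constant along its height). The outline is a single polygon with 8 vertices. Extrusion per mm of travel: 0.25 × 0.25 / (π × 1.425²) = 0.009797. Accumulating E over each segment gives final E = 0.4800.

G0 X-8.00 Y0.00 Z16.75
G1 X-5.66 Y-5.66 E0.0600
G1 X0.00 Y-8.00 E0.1200
G1 X5.66 Y-5.66 E0.1800
G1 X8.00 Y0.00 E0.2400
G1 X5.66 Y5.66 E0.3000
G1 X0.00 Y8.00 E0.3600
G1 X-5.66 Y5.66 E0.4200
G1 X-8.00 Y0.00 E0.4800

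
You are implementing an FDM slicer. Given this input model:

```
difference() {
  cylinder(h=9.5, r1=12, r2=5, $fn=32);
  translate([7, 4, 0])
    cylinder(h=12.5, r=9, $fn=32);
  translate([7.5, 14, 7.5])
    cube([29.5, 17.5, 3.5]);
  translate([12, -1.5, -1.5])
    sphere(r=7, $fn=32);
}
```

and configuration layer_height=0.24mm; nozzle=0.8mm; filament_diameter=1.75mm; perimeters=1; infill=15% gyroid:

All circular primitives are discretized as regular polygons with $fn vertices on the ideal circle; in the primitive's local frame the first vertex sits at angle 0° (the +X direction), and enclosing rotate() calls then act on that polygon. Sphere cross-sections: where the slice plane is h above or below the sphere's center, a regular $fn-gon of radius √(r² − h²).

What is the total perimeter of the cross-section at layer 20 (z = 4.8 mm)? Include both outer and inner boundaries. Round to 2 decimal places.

At z = 4.8 mm: the cone (r1=12→r2=5) has section circumradius 8.463 here — a regular 32-gon (perimeter = 2·32·8.463·sin(180°/32) = 53.09 mm); the r=9 cylinder at (7, 4) contributes a regular 32-gon of circumradius 9 (perimeter = 2·32·9.000·sin(180°/32) = 56.46 mm); the cube at (7.5, 14) is absent (z outside [7.5, 11]); the sphere at (12, -1.5): section is a regular 32-gon, circumradius = √(r²−h²) = √(7²−6.3²) = 3.051 (perimeter = 2·32·3.051·sin(180°/32) = 19.14 mm); Subtracting the remaining from the first: starting from the cone, the r=9 cylinder at (7, 4) partially overlaps it — only the 102.71 mm² overlap (of its 252.84 mm²) is removed, clipping the outline; the r=7 sphere at (12, -1.5) misses the remaining region (no effect) — boundary = 52.18 mm. Overall, the cross-section is a single solid region. Total boundary length (outer) = 52.18 mm.

52.18 mm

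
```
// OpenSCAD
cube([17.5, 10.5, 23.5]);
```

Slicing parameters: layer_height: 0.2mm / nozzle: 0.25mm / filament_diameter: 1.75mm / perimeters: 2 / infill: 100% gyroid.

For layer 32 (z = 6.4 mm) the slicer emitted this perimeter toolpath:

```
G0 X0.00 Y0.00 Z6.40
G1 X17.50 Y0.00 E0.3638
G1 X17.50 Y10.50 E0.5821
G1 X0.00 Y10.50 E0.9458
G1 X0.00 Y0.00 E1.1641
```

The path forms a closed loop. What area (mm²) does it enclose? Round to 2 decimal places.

Apply the shoelace formula to the sequence of (X, Y) vertices; enclosed area = 183.75 mm².

183.75 mm²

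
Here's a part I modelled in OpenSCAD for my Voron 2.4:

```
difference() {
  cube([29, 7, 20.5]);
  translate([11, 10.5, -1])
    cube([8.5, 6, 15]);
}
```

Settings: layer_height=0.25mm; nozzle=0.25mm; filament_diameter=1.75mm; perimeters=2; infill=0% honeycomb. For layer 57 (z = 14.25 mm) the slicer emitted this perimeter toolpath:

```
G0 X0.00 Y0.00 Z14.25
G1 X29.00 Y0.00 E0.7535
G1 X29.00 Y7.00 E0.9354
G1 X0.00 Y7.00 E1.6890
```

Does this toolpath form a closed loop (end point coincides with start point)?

no

Start point (G0): (0.00, 0.00). End point (last G1): the path does not return to the start — open.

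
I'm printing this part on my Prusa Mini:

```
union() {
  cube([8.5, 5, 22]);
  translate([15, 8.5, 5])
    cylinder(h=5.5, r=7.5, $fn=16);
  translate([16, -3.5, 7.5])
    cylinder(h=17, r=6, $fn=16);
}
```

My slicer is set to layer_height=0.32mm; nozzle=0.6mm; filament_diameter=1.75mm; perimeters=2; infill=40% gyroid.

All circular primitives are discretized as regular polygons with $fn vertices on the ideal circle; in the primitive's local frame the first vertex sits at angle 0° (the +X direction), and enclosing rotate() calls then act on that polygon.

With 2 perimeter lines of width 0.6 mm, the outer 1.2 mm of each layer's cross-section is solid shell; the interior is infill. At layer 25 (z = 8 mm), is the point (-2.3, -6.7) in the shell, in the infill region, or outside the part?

At z = 8 mm: the cube is present — its section is the full 8.5×5 rectangle; the r=7.5 cylinder at (15, 8.5) contributes a regular 16-gon of circumradius 7.5; the r=6 cylinder at (16, -3.5) gives a regular 16-gon of circumradius 6 (constant along its height); Taking the union: the regions partially overlap (shared area 4.92 mm²), so overlapping operands fuse into one piece — 1 connected region. Overall, the cross-section is a single solid region. The nearest boundary edge runs (8.50, 0.00)→(0.00, 0.00); distance from the point to it = 7.08 mm. The point is not inside any of the regions above, so it lies outside the cross-section (7.08 mm from the nearest boundary).

outside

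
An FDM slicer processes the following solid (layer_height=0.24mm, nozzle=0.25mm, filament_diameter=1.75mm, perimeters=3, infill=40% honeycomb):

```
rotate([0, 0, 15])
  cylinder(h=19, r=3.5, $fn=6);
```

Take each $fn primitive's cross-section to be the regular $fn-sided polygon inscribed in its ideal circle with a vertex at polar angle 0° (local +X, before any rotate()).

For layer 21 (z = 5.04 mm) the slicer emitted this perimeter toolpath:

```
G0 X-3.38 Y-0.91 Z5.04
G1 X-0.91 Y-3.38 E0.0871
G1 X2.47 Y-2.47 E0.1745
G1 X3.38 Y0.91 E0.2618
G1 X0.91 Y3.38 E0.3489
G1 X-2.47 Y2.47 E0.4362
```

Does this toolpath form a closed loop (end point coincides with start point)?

Start point (G0): (-3.38, -0.91). End point (last G1): the path does not return to the start — open.

no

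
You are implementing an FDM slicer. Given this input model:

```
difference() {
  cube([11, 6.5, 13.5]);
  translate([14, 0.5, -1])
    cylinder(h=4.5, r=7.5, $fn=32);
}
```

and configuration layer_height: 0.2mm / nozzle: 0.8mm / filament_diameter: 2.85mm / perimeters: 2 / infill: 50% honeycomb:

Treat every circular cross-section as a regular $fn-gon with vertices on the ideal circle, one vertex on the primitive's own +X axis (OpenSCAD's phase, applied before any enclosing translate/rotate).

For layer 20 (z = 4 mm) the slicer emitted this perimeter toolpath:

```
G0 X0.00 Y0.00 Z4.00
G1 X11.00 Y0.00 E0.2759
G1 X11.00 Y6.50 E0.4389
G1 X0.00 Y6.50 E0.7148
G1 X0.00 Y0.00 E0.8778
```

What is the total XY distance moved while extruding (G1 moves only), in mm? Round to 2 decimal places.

Sum the Euclidean lengths of each G1 segment: total = 35.00 mm.

35.00 mm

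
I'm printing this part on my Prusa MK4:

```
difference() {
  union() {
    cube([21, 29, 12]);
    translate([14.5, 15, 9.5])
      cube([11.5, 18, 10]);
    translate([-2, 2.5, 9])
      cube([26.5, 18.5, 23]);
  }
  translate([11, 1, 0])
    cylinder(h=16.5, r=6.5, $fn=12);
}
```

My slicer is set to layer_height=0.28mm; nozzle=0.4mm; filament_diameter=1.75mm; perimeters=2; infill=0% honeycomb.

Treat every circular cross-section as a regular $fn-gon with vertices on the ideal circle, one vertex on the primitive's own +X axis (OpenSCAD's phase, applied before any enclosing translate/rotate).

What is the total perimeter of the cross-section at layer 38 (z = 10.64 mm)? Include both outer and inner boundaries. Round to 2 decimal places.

At z = 10.64 mm: the cube is present — its section is the full 21×29 rectangle (perimeter 100.00 mm); the 11.5×18 cube at (14.5, 15) contributes its full rectangle (perimeter 59.00 mm); the cube at (-2, 2.5) is present — its section is the full 26.5×18.5 rectangle (perimeter 90.00 mm); Combining (union): the regions partially overlap (shared area 500.50 mm²), so the edge portions inside another operand are dropped and the merged outline is re-measured after clipping — boundary = 122.00 mm; the r=6.5 cylinder at (11, 1) gives a regular 12-gon of circumradius 6.5 (constant along its height) (perimeter = 2·12·6.500·sin(180°/12) = 40.38 mm); Taking the first minus the rest: starting from that combined region, the r=6.5 cylinder at (11, 1) partially overlaps it — only the 76.11 mm² overlap (of its 126.75 mm²) is removed, clipping the outline — boundary = 131.79 mm. Overall, the cross-section is a single solid region. Total boundary length (outer) = 131.79 mm.

131.79 mm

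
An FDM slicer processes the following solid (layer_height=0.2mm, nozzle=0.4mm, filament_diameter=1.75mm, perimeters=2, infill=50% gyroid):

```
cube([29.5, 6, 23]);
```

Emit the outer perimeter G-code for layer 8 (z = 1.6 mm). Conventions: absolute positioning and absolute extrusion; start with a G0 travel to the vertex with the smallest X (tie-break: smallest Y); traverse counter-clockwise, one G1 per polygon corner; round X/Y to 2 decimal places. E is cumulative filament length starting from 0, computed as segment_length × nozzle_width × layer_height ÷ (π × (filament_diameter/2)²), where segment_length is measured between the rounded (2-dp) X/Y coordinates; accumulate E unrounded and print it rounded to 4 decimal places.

G0 X0.00 Y0.00 Z1.60
G1 X29.50 Y0.00 E0.9812
G1 X29.50 Y6.00 E1.1807
G1 X0.00 Y6.00 E2.1619
G1 X0.00 Y0.00 E2.3615

At z = 1.6 mm: the cube is present — its section is the full 29.5×6 rectangle. The outline is a single polygon with 4 vertices. Extrusion per mm of travel: 0.4 × 0.2 / (π × 0.875²) = 0.033260. Accumulating E over each segment gives final E = 2.3615.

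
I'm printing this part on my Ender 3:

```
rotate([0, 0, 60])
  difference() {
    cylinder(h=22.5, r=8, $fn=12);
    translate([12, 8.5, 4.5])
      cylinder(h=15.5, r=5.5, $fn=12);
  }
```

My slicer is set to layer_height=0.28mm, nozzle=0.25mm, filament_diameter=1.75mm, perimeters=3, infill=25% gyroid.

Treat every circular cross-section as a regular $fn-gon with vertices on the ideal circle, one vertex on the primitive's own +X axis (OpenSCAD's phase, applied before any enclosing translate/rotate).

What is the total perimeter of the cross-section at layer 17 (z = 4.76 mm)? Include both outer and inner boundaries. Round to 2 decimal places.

At z = 4.76 mm: the cylinder: section is a regular 12-gon, circumradius r=8 (perimeter = 2·12·8.000·sin(180°/12) = 49.69 mm); the r=5.5 cylinder at (12, 8.5) contributes a regular 12-gon of circumradius 5.5 (perimeter = 2·12·5.500·sin(180°/12) = 34.16 mm); Taking the first minus the rest: starting from the r=8 cylinder, the r=5.5 cylinder at (12, 8.5) misses the remaining region (no effect) — boundary = 49.69 mm; (whole slice rotated 60° about Z — lengths, areas and connectivity unchanged). Overall, the cross-section is a single solid region. Total boundary length (outer) = 49.69 mm.

49.69 mm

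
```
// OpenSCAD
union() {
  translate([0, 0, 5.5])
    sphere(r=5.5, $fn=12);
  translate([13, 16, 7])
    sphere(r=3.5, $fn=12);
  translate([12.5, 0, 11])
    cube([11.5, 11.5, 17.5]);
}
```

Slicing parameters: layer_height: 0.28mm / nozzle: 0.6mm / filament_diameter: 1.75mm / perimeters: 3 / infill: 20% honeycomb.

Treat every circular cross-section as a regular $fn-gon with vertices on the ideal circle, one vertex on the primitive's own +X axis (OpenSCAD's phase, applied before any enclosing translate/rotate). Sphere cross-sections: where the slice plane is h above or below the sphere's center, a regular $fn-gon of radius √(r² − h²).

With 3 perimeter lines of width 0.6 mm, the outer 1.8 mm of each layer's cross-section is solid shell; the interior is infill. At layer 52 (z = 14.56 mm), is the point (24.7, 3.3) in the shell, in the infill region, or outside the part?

outside

At z = 14.56 mm: the sphere does not reach this height (|z−center|=9.060 > r=5.5); the sphere at (13, 16) is absent (|z−center|=7.560 > r=3.5); the cube at (12.5, 0) (footprint 11.5×11.5) is included at this height; Merging all regions: only the 11.5×11.5 cube at (12.5, 0) is present, so the union is just that shape — 1 connected region. Overall, the cross-section is a single solid region. The nearest boundary edge runs (24.00, 0.00)→(24.00, 11.50); distance from the point to it = 0.70 mm. The point is not inside any of the regions above, so it lies outside the cross-section (0.70 mm from the nearest boundary).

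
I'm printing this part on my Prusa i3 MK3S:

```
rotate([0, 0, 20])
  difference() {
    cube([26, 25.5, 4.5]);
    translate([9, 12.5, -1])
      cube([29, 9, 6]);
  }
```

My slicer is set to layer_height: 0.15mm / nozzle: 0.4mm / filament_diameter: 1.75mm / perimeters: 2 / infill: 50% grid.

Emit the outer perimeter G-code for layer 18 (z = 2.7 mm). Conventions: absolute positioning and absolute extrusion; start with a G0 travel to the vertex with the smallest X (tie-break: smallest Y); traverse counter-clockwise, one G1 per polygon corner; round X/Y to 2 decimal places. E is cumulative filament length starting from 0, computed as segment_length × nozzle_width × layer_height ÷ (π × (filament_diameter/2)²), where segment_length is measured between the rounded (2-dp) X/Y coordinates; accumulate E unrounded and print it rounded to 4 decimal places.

At z = 2.7 mm: the cube is present — its section is the full 26×25.5 rectangle; the cube at (9, 12.5) is present — its section is the full 29×9 rectangle; After the difference (first − rest): starting from the 26×25.5 cube, the 29×9 cube at (9, 12.5) partially overlaps it — only the 153.00 mm² overlap (of its 261.00 mm²) is removed, clipping the outline — 1 connected region; (rotated 20° about Z; rotation is an isometry so areas/perimeters/island counts are preserved). The outline is a single polygon with 8 vertices. Extrusion per mm of travel: 0.4 × 0.15 / (π × 0.875²) = 0.024945. Accumulating E over each segment gives final E = 3.4176.

G0 X-8.72 Y23.96 Z2.70
G1 X0.00 Y0.00 E0.6360
G1 X24.43 Y8.89 E1.2845
G1 X20.16 Y20.64 E1.5964
G1 X4.18 Y14.82 E2.0206
G1 X1.10 Y23.28 E2.2452
G1 X17.08 Y29.10 E2.6695
G1 X15.71 Y32.85 E2.7691
G1 X-8.72 Y23.96 E3.4176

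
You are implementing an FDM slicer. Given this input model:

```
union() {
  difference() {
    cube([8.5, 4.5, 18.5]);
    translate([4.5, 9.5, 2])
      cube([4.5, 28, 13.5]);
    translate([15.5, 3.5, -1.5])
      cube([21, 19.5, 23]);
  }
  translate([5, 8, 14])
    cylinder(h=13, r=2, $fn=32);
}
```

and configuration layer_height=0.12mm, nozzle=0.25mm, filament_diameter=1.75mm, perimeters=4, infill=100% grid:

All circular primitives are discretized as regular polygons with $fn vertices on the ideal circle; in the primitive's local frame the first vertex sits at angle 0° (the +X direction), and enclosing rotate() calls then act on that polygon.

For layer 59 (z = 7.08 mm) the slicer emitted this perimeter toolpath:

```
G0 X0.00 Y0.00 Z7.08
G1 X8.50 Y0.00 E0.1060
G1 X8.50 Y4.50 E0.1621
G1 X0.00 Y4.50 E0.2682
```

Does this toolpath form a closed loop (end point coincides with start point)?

Start point (G0): (0.00, 0.00). End point (last G1): the path does not return to the start — open.

no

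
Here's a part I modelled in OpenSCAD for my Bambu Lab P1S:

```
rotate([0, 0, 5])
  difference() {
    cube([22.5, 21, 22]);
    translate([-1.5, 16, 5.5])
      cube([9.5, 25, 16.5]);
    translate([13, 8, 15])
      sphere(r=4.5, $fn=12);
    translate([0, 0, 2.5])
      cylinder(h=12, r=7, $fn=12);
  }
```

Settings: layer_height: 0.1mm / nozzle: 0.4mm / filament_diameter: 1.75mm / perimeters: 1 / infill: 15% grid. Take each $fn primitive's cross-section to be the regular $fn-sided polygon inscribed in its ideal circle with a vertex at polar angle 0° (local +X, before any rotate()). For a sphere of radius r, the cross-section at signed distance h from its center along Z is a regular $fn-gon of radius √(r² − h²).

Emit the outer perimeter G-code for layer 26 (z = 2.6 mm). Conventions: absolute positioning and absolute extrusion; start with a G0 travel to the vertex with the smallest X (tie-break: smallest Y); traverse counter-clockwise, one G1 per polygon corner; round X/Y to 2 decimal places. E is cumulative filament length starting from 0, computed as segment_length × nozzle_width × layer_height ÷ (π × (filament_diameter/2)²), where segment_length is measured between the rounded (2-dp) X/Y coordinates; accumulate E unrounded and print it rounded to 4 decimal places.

G0 X-1.83 Y20.92 Z2.60
G1 X-0.61 Y6.97 E0.2329
G1 X2.96 Y6.34 E0.2932
G1 X5.73 Y4.02 E0.3532
G1 X6.97 Y0.61 E0.4136
G1 X22.41 Y1.96 E0.6713
G1 X20.58 Y22.88 E1.0206
G1 X-1.83 Y20.92 E1.3947

At z = 2.6 mm: the cube (footprint 22.5×21) is included at this height; the cube at (-1.5, 16) is absent (z outside [5.5, 22]); the sphere at (13, 8) is not intersected at this z (|z−center|=12.400 > r=4.5); the cylinder: section is a regular 12-gon, circumradius r=7; Subtracting the remaining from the first: starting from the 22.5×21 cube, the r=7 cylinder partially overlaps it — only the 36.75 mm² overlap (of its 147.00 mm²) is removed, clipping the outline — 1 connected region; (rotated 5° about Z; rotation is an isometry so areas/perimeters/island counts are preserved). The outline is a single polygon with 7 vertices. Extrusion per mm of travel: 0.4 × 0.1 / (π × 0.875²) = 0.016630. Accumulating E over each segment gives final E = 1.3947.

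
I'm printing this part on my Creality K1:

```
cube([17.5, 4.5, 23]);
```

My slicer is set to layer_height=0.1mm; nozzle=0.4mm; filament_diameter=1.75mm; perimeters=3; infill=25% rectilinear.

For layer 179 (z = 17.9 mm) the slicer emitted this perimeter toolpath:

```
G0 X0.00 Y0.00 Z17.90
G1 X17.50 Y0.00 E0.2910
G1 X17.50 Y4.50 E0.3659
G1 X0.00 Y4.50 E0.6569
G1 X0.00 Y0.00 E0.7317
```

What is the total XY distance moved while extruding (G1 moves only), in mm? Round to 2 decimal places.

Sum the Euclidean lengths of each G1 segment: total = 44.00 mm.

44.00 mm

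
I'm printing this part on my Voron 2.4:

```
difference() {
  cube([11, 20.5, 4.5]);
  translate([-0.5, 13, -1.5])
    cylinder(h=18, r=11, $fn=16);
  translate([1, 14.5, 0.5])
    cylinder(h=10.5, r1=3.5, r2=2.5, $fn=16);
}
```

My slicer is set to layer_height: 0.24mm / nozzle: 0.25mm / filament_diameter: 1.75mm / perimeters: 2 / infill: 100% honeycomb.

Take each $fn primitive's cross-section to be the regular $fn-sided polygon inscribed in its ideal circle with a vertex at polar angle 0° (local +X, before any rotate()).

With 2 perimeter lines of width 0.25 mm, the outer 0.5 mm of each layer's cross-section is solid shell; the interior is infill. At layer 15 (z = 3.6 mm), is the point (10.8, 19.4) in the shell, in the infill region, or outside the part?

At z = 3.6 mm: the cube (footprint 11×20.5) is included at this height; the r=11 cylinder at (-0.5, 13) contributes a regular 16-gon of circumradius 11; the cone at (1, 14.5) (r1=3.5→r2=2.5) has section circumradius 3.205 here — a regular 16-gon; Taking the first minus the rest: starting from the 11×20.5 cube, the r=11 cylinder at (-0.5, 13) partially overlaps it — only the 157.75 mm² overlap (of its 370.44 mm²) is removed, clipping the outline; the cone at (1, 14.5) misses the remaining region (no effect) — 1 connected region. Overall, the cross-section is a single solid region. The nearest boundary edge runs (11.00, 20.50)→(11.00, 0.00); distance from the point to it = 0.20 mm. The point is inside the cross-section, 0.20 mm from the nearest boundary — within the 0.5 mm shell band (2 × 0.25).

shell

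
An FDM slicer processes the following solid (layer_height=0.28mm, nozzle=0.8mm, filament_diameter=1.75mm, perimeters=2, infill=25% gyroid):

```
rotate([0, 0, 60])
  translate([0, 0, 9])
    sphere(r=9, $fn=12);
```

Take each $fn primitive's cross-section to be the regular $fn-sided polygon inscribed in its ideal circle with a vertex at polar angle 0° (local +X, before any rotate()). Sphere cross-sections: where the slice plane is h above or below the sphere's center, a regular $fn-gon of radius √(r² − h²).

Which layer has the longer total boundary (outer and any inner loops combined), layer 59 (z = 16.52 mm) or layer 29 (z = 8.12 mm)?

layer 29 (z = 8.12 mm)

Layer 59 (z = 16.52): the sphere: section is a regular 12-gon, circumradius = √(r²−h²) = √(9²−7.52²) = 4.945 (perimeter = 2·12·4.945·sin(180°/12) = 30.71 mm); (whole slice rotated 60° about Z — lengths, areas and connectivity unchanged). So its perimeter = 30.71 mm. Layer 29 (z = 8.12): the r=9 sphere slices to a regular 12-gon of circumradius 8.957 (√(r²−h²) with h=0.88 from center) (perimeter = 2·12·8.957·sin(180°/12) = 55.64 mm); (rotated 60° about Z; rotation is an isometry so areas/perimeters/island counts are preserved). So its perimeter = 55.64 mm. Layer 29 is larger (55.64 vs 30.71 mm).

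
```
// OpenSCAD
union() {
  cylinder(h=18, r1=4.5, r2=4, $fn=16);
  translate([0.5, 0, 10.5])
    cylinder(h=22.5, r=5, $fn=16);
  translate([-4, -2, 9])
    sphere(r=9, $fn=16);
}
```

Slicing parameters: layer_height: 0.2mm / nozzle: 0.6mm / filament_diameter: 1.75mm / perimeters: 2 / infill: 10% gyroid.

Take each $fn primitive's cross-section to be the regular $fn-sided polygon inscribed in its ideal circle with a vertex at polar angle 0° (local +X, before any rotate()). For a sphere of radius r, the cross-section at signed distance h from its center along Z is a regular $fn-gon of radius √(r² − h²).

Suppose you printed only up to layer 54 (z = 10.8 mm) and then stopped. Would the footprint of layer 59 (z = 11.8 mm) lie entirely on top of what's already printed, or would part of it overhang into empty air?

Compare the two slices. At z = 10.8: the cone: at t=0.600 of its height the radius interpolates to r₁+(r₂−r₁)t = 4.200, giving a regular 16-gon of that circumradius (area = (16/2)·4.200²·sin(360°/16) = 54.00 mm²); the r=5 cylinder at (0.5, 0) gives a regular 16-gon of circumradius 5 (constant along its height) (area = (16/2)·5.000²·sin(360°/16) = 76.54 mm²); the r=9 sphere at (-4, -2) contributes a regular 16-gon of circumradius √(9²−1.8²) = 8.818 (area = (16/2)·8.818²·sin(360°/16) = 238.06 mm²); Taking the union: the regions partially overlap — summed areas 368.60 mm² minus the doubly-counted overlap 123.72 mm² gives 244.88 mm² — area = 244.88 mm². At z = 11.8: the cone: at t=0.656 of its height the radius interpolates to r₁+(r₂−r₁)t = 4.172, giving a regular 16-gon of that circumradius (area = (16/2)·4.172²·sin(360°/16) = 53.29 mm²); the cylinder at (0.5, 0): section is a regular 16-gon, circumradius r=5 (area = (16/2)·5.000²·sin(360°/16) = 76.54 mm²); the sphere at (-4, -2): section is a regular 16-gon, circumradius = √(r²−h²) = √(9²−2.8²) = 8.553 (area = (16/2)·8.553²·sin(360°/16) = 223.98 mm²); Combining (union): the regions partially overlap — summed areas 353.81 mm² minus the doubly-counted overlap 120.68 mm² gives 233.12 mm² — area = 233.12 mm². Checking containment: the cross-section at z = 11.8 is a subset of the cross-section at z = 10.8.

entirely on top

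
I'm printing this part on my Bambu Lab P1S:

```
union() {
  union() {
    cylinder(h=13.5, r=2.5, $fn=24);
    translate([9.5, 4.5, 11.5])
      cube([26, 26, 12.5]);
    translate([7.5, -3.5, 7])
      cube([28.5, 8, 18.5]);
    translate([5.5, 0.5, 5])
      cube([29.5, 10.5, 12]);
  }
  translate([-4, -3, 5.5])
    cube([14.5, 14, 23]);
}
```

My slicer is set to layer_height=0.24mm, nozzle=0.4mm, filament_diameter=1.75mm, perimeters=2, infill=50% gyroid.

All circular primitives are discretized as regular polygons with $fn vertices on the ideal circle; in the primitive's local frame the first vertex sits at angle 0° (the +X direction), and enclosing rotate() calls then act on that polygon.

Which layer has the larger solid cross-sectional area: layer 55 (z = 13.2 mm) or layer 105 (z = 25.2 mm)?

layer 55 (z = 13.2 mm)

Layer 55 (z = 13.2): the r=2.5 cylinder contributes a regular 24-gon of circumradius 2.5 (area = (24/2)·2.500²·sin(360°/24) = 19.41 mm²); the cube at (9.5, 4.5) is present — its section is the full 26×26 rectangle (area 676.00 mm²); the cube at (7.5, -3.5) is present — its section is the full 28.5×8 rectangle (area 228.00 mm²); the cube at (5.5, 0.5) (footprint 29.5×10.5) is included at this height (area 309.75 mm²); Taking the union: the regions partially overlap — summed areas 1233.16 mm² minus the doubly-counted overlap 275.75 mm² gives 957.41 mm² — area = 957.41 mm²; the cube at (-4, -3) (footprint 14.5×14) is included at this height (area 203.00 mm²); Combining (union): the regions partially overlap — summed areas 1160.41 mm² minus the doubly-counted overlap 82.41 mm² gives 1078.00 mm² — area = 1078.00 mm². So its area = 1078.00 mm². Layer 105 (z = 25.2): the cylinder is not intersected at this z (z outside [0, 13.5]); the cube at (9.5, 4.5) is not intersected at this z (z outside [11.5, 24]); the cube at (7.5, -3.5) (footprint 28.5×8) is included at this height (area 228.00 mm²); the cube at (5.5, 0.5) is absent (z outside [5, 17]); Combining (union): only the 28.5×8 cube at (7.5, -3.5) is present, so the union is just that shape — area = 228.00 mm²; the 14.5×14 cube at (-4, -3) contributes its full rectangle (area 203.00 mm²); Merging all regions: the regions partially overlap — summed areas 431.00 mm² minus the doubly-counted overlap 22.50 mm² gives 408.50 mm² — area = 408.50 mm². So its area = 408.50 mm². Layer 55 is larger (1078.00 vs 408.50 mm²).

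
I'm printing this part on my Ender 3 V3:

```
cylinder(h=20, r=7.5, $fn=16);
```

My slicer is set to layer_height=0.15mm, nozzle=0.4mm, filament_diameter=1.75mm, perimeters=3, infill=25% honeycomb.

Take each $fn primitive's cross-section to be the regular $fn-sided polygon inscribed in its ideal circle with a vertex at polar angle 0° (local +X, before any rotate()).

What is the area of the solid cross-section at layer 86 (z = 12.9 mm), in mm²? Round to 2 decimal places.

At z = 12.9 mm: the cylinder: section is a regular 16-gon, circumradius r=7.5 (area = (16/2)·7.500²·sin(360°/16) = 172.21 mm²). Overall, the cross-section is a single solid region. Net area = 172.21 mm².

172.21 mm²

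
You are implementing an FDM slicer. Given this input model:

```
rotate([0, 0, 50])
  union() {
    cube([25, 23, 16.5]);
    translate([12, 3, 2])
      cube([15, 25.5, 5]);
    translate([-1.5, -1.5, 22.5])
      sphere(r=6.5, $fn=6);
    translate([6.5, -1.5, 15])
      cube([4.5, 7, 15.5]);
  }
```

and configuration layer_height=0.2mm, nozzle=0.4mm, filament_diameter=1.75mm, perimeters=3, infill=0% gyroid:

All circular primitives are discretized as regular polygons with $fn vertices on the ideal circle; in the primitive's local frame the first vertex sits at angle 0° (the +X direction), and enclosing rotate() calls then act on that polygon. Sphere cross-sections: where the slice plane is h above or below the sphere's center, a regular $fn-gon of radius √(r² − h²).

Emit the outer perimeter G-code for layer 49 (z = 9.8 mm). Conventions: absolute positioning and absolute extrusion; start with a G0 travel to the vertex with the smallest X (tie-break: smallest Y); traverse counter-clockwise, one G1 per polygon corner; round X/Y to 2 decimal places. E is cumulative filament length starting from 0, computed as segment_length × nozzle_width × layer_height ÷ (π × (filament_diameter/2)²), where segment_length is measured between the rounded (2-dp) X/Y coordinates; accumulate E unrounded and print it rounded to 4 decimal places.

At z = 9.8 mm: the 25×23 cube contributes its full rectangle; the cube at (12, 3) is not intersected at this z (z outside [2, 7]); the sphere at (-1.5, -1.5) does not reach this height (|z−center|=12.700 > r=6.5); the cube at (6.5, -1.5) is not intersected at this z (z outside [15, 30.5]); Taking the union: only the 25×23 cube is present, so the union is just that shape — 1 connected region; (whole slice rotated 50° about Z — lengths, areas and connectivity unchanged). The outline is a single polygon with 4 vertices. Extrusion per mm of travel: 0.4 × 0.2 / (π × 0.875²) = 0.033260. Accumulating E over each segment gives final E = 3.1933.

G0 X-17.62 Y14.78 Z9.80
G1 X0.00 Y0.00 E0.7649
G1 X16.07 Y19.15 E1.5964
G1 X-1.55 Y33.94 E2.3615
G1 X-17.62 Y14.78 E3.1933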